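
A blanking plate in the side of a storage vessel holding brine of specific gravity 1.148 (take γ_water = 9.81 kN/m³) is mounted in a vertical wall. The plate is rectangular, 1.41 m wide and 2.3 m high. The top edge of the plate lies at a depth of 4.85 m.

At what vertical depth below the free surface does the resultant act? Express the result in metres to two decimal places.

h_p = 6.07 m

γ = 1.148 × 9.81 = 11.26188 kN/m³.
The centroid lies 2.3/2 = 1.15 m below the top edge, so the centroid depth is h_c = 4.85 + 1.15 = 6 m.
A = 1.41 × 2.3 = 3.243 m².
Resultant F = γ·h_c·A = 11.26188 × 6 × 3.243 = 219.134 kN.
I_c = b·h³/12 = 1.41 × 2.3³/12 = 1.42962 m⁴.
Centre of pressure: y_p = y_c + I_c/(y_c·A) = 6 + 1.42962/(6 × 3.243) = 6 + 0.0734721 = 6.07347 m along the plane.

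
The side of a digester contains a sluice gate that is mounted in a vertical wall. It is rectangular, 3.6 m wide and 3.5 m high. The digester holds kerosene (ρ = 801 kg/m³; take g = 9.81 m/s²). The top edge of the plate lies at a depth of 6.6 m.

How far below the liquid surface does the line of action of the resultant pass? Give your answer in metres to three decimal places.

h_p = 8.472 m

γ = ρg = 801 × 9.81 / 1000 = 7.85781 kN/m³.
The centroid lies 3.5/2 = 1.75 m below the top edge, so the centroid depth is h_c = 6.6 + 1.75 = 8.35 m.
A = 3.6 × 3.5 = 12.6 m².
Resultant F = γ·h_c·A = 7.85781 × 8.35 × 12.6 = 826.72 kN.
I_c = b·h³/12 = 3.6 × 3.5³/12 = 12.8625 m⁴.
Centre of pressure: y_p = y_c + I_c/(y_c·A) = 8.35 + 12.8625/(8.35 × 12.6) = 8.35 + 0.122255 = 8.47226 m along the plane.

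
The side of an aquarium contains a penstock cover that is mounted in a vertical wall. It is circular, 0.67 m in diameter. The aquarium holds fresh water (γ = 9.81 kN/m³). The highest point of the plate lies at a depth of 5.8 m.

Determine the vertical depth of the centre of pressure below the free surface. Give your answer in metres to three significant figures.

h_p = 6.14 m

γ = 9.81 kN/m³.
The centroid is at the centre, 0.335 m below the top of the plate, so the centroid depth is h_c = 5.8 + 0.335 = 6.135 m.
A = π(0.335)² = 0.352565 m².
Resultant F = γ·h_c·A = 9.81 × 6.135 × 0.352565 = 21.2189 kN.
I_c = πr⁴/4 = π × 0.335⁴/4 = 0.00989166 m⁴.
Centre of pressure: y_p = y_c + I_c/(y_c·A) = 6.135 + 0.00989166/(6.135 × 0.352565) = 6.135 + 0.00457315 = 6.13957 m along the plane.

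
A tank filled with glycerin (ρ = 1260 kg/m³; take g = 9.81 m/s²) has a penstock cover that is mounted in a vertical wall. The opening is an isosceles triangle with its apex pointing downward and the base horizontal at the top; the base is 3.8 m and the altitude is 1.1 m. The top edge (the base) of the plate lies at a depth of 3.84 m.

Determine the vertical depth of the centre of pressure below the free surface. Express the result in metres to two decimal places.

γ = ρg = 1260 × 9.81 / 1000 = 12.3606 kN/m³.
With the apex down, the centroid sits h/3 = 1.1/3 = 0.366667 m below the base (the top edge), so the centroid depth is h_c = 3.84 + 0.366667 = 4.20667 m.
A = ½ × 3.8 × 1.1 = 2.09 m².
Resultant F = γ·h_c·A = 12.3606 × 4.20667 × 2.09 = 108.674 kN.
I_c = b·h³/36 = 3.8 × 1.1³/36 = 0.140494 m⁴.
Centre of pressure: y_p = y_c + I_c/(y_c·A) = 4.20667 + 0.140494/(4.20667 × 2.09) = 4.20667 + 0.0159799 = 4.22265 m along the plane.

h_p = 4.22 m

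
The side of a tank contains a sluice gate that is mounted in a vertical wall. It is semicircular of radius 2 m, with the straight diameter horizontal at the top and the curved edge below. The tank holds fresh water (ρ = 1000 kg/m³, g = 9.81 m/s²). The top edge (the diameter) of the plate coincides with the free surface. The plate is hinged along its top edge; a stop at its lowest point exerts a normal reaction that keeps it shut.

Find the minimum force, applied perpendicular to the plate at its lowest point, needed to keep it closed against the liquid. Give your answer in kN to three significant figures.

γ = ρg = 1000 × 9.81 = 9810 N/m³ = 9.81 kN/m³.
The centroid of a semicircle lies 4r/(3π) = 0.848826 m from the diameter, here below the top edge, so the centroid depth is h_c = 0.848826 m.
A = πr²/2 = π × 2²/2 = 6.28319 m².
Resultant F = γ·h_c·A = 9.81 × 0.848826 × 6.28319 = 52.32 kN.
I_c = (π/8 − 8/(9π))·r⁴ = 0.109757 × 2⁴ = 1.75611 m⁴.
Centre of pressure: y_p = y_c + I_c/(y_c·A) = 0.848826 + 1.75611/(0.848826 × 6.28319) = 0.848826 + 0.329271 = 1.1781 m along the plane.
The resultant acts 0.848826 + 0.329271 = 1.1781 m (along the plate) below the hinge at the top edge, so the moment about the hinge is M = F × 1.1781 = 52.32 × 1.1781 = 61.6382 kN·m.
A normal force at the bottom, 2 m from the hinge, must supply this moment: P = 61.6382/2 = 30.8191 kN.

P ≈ 30.8 kN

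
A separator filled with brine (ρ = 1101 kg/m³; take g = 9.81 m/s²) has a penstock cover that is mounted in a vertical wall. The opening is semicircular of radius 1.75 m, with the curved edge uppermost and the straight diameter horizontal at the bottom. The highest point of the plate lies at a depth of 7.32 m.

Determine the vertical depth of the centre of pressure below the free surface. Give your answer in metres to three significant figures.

γ = ρg = 1101 × 9.81 / 1000 = 10.80081 kN/m³.
The centroid lies 4r/(3π) = 0.742723 m above the diameter, so r − 4r/(3π) = 1.75 − 0.742723 = 1.00728 m below the topmost point, so the centroid depth is h_c = 7.32 + 1.00728 = 8.32728 m.
A = πr²/2 = π × 1.75²/2 = 4.81056 m².
Resultant F = γ·h_c·A = 10.80081 × 8.32728 × 4.81056 = 432.668 kN.
I_c = (π/8 − 8/(9π))·r⁴ = 0.109757 × 1.75⁴ = 1.0294 m⁴.
Centre of pressure: y_p = y_c + I_c/(y_c·A) = 8.32728 + 1.0294/(8.32728 × 4.81056) = 8.32728 + 0.0256972 = 8.35298 m along the plane.

h_p = 8.35 m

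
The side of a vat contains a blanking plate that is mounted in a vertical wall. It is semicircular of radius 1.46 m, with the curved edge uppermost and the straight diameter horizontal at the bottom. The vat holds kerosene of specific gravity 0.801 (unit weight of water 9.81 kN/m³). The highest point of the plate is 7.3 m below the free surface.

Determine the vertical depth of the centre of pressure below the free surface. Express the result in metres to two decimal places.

γ = 0.801 × 9.81 = 7.85781 kN/m³.
The centroid lies 4r/(3π) = 0.619643 m above the diameter, so r − 4r/(3π) = 1.46 − 0.619643 = 0.840357 m below the topmost point, so the centroid depth is h_c = 7.3 + 0.840357 = 8.14036 m.
A = πr²/2 = π × 1.46²/2 = 3.34831 m².
Resultant F = γ·h_c·A = 7.85781 × 8.14036 × 3.34831 = 214.176 kN.
I_c = (π/8 − 8/(9π))·r⁴ = 0.109757 × 1.46⁴ = 0.498705 m⁴.
Centre of pressure: y_p = y_c + I_c/(y_c·A) = 8.14036 + 0.498705/(8.14036 × 3.34831) = 8.14036 + 0.0182968 = 8.15866 m along the plane.

h_p = 8.16 m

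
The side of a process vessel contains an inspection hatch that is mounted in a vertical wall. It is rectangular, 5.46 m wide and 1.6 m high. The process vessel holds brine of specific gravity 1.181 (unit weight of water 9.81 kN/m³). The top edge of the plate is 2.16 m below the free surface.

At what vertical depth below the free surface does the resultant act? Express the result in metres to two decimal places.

h_p = 3.03 m

γ = 1.181 × 9.81 = 11.58561 kN/m³.
The centroid lies 1.6/2 = 0.8 m below the top edge, so the centroid depth is h_c = 2.16 + 0.8 = 2.96 m.
A = 5.46 × 1.6 = 8.736 m².
Resultant F = γ·h_c·A = 11.58561 × 2.96 × 8.736 = 299.587 kN.
I_c = b·h³/12 = 5.46 × 1.6³/12 = 1.86368 m⁴.
Centre of pressure: y_p = y_c + I_c/(y_c·A) = 2.96 + 1.86368/(2.96 × 8.736) = 2.96 + 0.0720721 = 3.03207 m along the plane.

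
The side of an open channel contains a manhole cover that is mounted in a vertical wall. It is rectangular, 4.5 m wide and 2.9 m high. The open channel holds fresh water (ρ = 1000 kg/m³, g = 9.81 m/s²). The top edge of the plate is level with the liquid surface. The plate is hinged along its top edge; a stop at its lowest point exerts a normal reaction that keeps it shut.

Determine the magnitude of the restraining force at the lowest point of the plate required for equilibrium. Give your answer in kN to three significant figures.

P ≈ 124 kN

γ = ρg = 1000 × 9.81 = 9810 N/m³ = 9.81 kN/m³.
The centroid lies 2.9/2 = 1.45 m below the top edge, so the centroid depth is h_c = 1.45 m.
A = 4.5 × 2.9 = 13.05 m².
Resultant F = γ·h_c·A = 9.81 × 1.45 × 13.05 = 185.63 kN.
I_c = b·h³/12 = 4.5 × 2.9³/12 = 9.14588 m⁴.
Centre of pressure: y_p = y_c + I_c/(y_c·A) = 1.45 + 9.14588/(1.45 × 13.05) = 1.45 + 0.483334 = 1.93333 m along the plane.
The resultant acts 1.45 + 0.483334 = 1.93333 m (along the plate) below the hinge at the top edge, so the moment about the hinge is M = F × 1.93333 = 185.63 × 1.93333 = 358.884 kN·m.
A normal force at the bottom, 2.9 m from the hinge, must supply this moment: P = 358.884/2.9 = 123.753 kN.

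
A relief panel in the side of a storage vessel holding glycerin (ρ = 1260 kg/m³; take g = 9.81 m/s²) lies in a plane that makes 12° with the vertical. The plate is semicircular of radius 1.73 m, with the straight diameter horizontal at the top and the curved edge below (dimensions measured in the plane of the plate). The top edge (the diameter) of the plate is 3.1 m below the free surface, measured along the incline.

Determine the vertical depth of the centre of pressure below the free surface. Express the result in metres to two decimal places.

h_p = 3.80 m

γ = ρg = 1260 × 9.81 / 1000 = 12.3606 kN/m³.
The plate makes 12° with the vertical, i.e. θ = 90° − 12° = 78° to the horizontal. Measuring y along the incline from the free-surface line, vertical depth h = y·sinθ with sinθ = 0.978148.
The centroid of a semicircle lies 4r/(3π) = 0.734235 m from the diameter, here below the top edge, so y_c = 3.1 + 0.734235 = 3.83424 m and h_c = 3.83424 × 0.978148 = 3.75045 m.
A = πr²/2 = π × 1.73²/2 = 4.70124 m².
Resultant F = γ·h_c·A = 12.3606 × 3.75045 × 4.70124 = 217.939 kN.
I_c = (π/8 − 8/(9π))·r⁴ = 0.109757 × 1.73⁴ = 0.983143 m⁴.
Centre of pressure: y_p = y_c + I_c/(y_c·A) = 3.83424 + 0.983143/(3.83424 × 4.70124) = 3.83424 + 0.0545412 = 3.88878 m along the plane.
Vertically, h_p = y_p·sinθ = 3.88878 × 0.978148 = 3.8038 m.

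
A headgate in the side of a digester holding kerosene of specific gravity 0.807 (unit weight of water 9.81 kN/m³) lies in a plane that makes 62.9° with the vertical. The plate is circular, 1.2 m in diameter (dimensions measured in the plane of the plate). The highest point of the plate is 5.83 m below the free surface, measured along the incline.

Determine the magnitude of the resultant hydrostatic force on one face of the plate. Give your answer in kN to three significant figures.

F ≈ 26.2 kN

γ = 0.807 × 9.81 = 7.91667 kN/m³.
The plate makes 62.9° with the vertical, i.e. θ = 90° − 62.9° = 27.1° to the horizontal. Measuring y along the incline from the free-surface line, vertical depth h = y·sinθ with sinθ = 0.455545.
The centroid is at the centre, 0.6 m below the top of the plate, so y_c = 5.83 + 0.6 = 6.43 m and h_c = 6.43 × 0.455545 = 2.92915 m.
A = π(0.6)² = 1.13097 m².
Resultant F = γ·h_c·A = 7.91667 × 2.92915 × 1.13097 = 26.2262 kN.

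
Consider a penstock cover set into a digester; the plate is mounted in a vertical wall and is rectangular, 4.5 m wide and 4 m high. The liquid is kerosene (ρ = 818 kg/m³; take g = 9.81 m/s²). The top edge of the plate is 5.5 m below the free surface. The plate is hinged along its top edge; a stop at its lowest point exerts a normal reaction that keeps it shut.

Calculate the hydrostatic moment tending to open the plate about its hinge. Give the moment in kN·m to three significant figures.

M ≈ 2360 kN·m

γ = ρg = 818 × 9.81 / 1000 = 8.02458 kN/m³.
The centroid lies 4/2 = 2 m below the top edge, so the centroid depth is h_c = 5.5 + 2 = 7.5 m.
A = 4.5 × 4 = 18 m².
Resultant F = γ·h_c·A = 8.02458 × 7.5 × 18 = 1083.32 kN.
I_c = b·h³/12 = 4.5 × 4³/12 = 24 m⁴.
Centre of pressure: y_p = y_c + I_c/(y_c·A) = 7.5 + 24/(7.5 × 18) = 7.5 + 0.177778 = 7.67778 m along the plane.
The resultant acts 2 + 0.177778 = 2.17778 m (along the plate) below the hinge at the top edge, so the moment about the hinge is M = F × 2.17778 = 1083.32 × 2.17778 = 2359.23 kN·m.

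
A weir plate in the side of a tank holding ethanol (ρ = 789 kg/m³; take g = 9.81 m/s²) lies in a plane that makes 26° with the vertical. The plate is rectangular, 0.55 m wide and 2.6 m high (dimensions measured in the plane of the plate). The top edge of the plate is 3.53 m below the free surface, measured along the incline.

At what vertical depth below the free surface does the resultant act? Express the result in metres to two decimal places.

h_p = 4.45 m

γ = ρg = 789 × 9.81 / 1000 = 7.74009 kN/m³.
The plate makes 26° with the vertical, i.e. θ = 90° − 26° = 64° to the horizontal. Measuring y along the incline from the free-surface line, vertical depth h = y·sinθ with sinθ = 0.898794.
The centroid lies 2.6/2 = 1.3 m below the top edge, so y_c = 3.53 + 1.3 = 4.83 m and h_c = 4.83 × 0.898794 = 4.34118 m.
A = 0.55 × 2.6 = 1.43 m².
Resultant F = γ·h_c·A = 7.74009 × 4.34118 × 1.43 = 48.0496 kN.
I_c = b·h³/12 = 0.55 × 2.6³/12 = 0.805567 m⁴.
Centre of pressure: y_p = y_c + I_c/(y_c·A) = 4.83 + 0.805567/(4.83 × 1.43) = 4.83 + 0.116632 = 4.94663 m along the plane.
Vertically, h_p = y_p·sinθ = 4.94663 × 0.898794 = 4.446 m.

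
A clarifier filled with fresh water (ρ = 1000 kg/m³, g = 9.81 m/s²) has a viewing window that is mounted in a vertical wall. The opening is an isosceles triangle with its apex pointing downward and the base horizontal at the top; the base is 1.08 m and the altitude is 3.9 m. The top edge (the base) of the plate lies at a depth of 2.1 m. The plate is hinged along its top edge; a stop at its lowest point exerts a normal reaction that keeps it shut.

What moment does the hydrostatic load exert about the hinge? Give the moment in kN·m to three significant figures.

γ = ρg = 1000 × 9.81 = 9810 N/m³ = 9.81 kN/m³.
With the apex down, the centroid sits h/3 = 3.9/3 = 1.3 m below the base (the top edge), so the centroid depth is h_c = 2.1 + 1.3 = 3.4 m.
A = ½ × 1.08 × 3.9 = 2.106 m².
Resultant F = γ·h_c·A = 9.81 × 3.4 × 2.106 = 70.2435 kN.
I_c = b·h³/36 = 1.08 × 3.9³/36 = 1.77957 m⁴.
Centre of pressure: y_p = y_c + I_c/(y_c·A) = 3.4 + 1.77957/(3.4 × 2.106) = 3.4 + 0.248529 = 3.64853 m along the plane.
The resultant acts 1.3 + 0.248529 = 1.54853 m (along the plate) below the hinge at the top edge, so the moment about the hinge is M = F × 1.54853 = 70.2435 × 1.54853 = 108.774 kN·m.

M ≈ 109 kN·m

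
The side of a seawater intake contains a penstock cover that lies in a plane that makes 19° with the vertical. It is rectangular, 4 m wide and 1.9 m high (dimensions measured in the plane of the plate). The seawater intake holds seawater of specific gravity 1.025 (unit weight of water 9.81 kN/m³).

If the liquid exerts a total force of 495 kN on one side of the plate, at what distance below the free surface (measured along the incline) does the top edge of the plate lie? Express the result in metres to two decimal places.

y_top ≈ 5.90 m

γ = 1.025 × 9.81 = 10.05525 kN/m³.
A = 4 × 1.9 = 7.6 m².
From F = γ·h_c·A, the centroid depth is h_c = 495/(10.05525 × 7.6) = 6.47737 m.
The plate makes 19° with the vertical, i.e. θ = 90° − 19° = 71° to the horizontal. Measuring y along the incline from the free-surface line, vertical depth h = y·sinθ with sinθ = 0.945519.
Along the incline, y_c = h_c/sinθ = 6.47737/0.945519 = 6.8506 m.
The centroid lies 1.9/2 = 0.95 m below the top edge, so the top edge sits at y_top = 6.8506 − 0.95 = 5.9006 m along the incline.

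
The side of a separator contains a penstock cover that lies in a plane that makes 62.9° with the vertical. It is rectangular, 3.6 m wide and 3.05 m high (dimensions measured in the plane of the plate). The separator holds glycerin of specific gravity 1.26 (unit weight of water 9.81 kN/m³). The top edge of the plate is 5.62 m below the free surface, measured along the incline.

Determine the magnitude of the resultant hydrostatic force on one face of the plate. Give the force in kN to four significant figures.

γ = 1.26 × 9.81 = 12.3606 kN/m³.
The plate makes 62.9° with the vertical, i.e. θ = 90° − 62.9° = 27.1° to the horizontal. Measuring y along the incline from the free-surface line, vertical depth h = y·sinθ with sinθ = 0.455545.
The centroid lies 3.05/2 = 1.525 m below the top edge, so y_c = 5.62 + 1.525 = 7.145 m and h_c = 7.145 × 0.455545 = 3.25487 m.
A = 3.6 × 3.05 = 10.98 m².
Resultant F = γ·h_c·A = 12.3606 × 3.25487 × 10.98 = 441.749 kN.

F ≈ 441.7 kN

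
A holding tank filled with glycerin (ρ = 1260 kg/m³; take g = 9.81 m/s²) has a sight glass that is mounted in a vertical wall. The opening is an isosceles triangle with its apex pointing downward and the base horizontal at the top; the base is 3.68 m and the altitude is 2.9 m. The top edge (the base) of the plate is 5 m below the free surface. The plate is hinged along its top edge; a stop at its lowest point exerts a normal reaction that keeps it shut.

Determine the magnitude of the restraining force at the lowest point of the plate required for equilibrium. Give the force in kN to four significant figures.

γ = ρg = 1260 × 9.81 / 1000 = 12.3606 kN/m³.
With the apex down, the centroid sits h/3 = 2.9/3 = 0.966667 m below the base (the top edge), so the centroid depth is h_c = 5 + 0.966667 = 5.96667 m.
A = ½ × 3.68 × 2.9 = 5.336 m².
Resultant F = γ·h_c·A = 12.3606 × 5.96667 × 5.336 = 393.539 kN.
I_c = b·h³/36 = 3.68 × 2.9³/36 = 2.4931 m⁴.
Centre of pressure: y_p = y_c + I_c/(y_c·A) = 5.96667 + 2.4931/(5.96667 × 5.336) = 5.96667 + 0.0783054 = 6.04498 m along the plane.
The resultant acts 0.966667 + 0.0783054 = 1.04497 m (along the plate) below the hinge at the top edge, so the moment about the hinge is M = F × 1.04497 = 393.539 × 1.04497 = 411.236 kN·m.
A normal force at the bottom, 2.9 m from the hinge, must supply this moment: P = 411.236/2.9 = 141.806 kN.

P ≈ 141.8 kN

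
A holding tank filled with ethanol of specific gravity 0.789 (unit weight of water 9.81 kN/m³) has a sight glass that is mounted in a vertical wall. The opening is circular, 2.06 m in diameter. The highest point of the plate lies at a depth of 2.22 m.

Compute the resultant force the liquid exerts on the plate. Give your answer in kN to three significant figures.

F ≈ 83.8 kN

γ = 0.789 × 9.81 = 7.74009 kN/m³.
The centroid is at the centre, 1.03 m below the top of the plate, so the centroid depth is h_c = 2.22 + 1.03 = 3.25 m.
A = π(1.03)² = 3.33292 m².
Resultant F = γ·h_c·A = 7.74009 × 3.25 × 3.33292 = 83.8406 kN.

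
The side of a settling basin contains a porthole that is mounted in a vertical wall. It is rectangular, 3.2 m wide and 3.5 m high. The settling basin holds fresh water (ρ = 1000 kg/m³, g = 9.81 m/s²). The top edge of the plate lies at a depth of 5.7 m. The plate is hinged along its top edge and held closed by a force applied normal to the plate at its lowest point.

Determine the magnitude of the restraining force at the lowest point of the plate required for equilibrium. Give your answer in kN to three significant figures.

γ = ρg = 1000 × 9.81 = 9810 N/m³ = 9.81 kN/m³.
The centroid lies 3.5/2 = 1.75 m below the top edge, so the centroid depth is h_c = 5.7 + 1.75 = 7.45 m.
A = 3.2 × 3.5 = 11.2 m².
Resultant F = γ·h_c·A = 9.81 × 7.45 × 11.2 = 818.546 kN.
I_c = b·h³/12 = 3.2 × 3.5³/12 = 11.4333 m⁴.
Centre of pressure: y_p = y_c + I_c/(y_c·A) = 7.45 + 11.4333/(7.45 × 11.2) = 7.45 + 0.137024 = 7.58702 m along the plane.
The resultant acts 1.75 + 0.137024 = 1.88702 m (along the plate) below the hinge at the top edge, so the moment about the hinge is M = F × 1.88702 = 818.546 × 1.88702 = 1544.61 kN·m.
A normal force at the bottom, 3.5 m from the hinge, must supply this moment: P = 1544.61/3.5 = 441.317 kN.

P ≈ 441 kN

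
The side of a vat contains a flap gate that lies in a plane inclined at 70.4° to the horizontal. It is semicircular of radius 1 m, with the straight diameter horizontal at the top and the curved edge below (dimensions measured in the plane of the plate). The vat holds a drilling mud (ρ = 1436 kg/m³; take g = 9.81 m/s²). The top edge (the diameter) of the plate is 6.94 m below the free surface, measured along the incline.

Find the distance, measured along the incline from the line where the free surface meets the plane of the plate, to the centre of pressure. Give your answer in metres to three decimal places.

y_p = 7.374 m

γ = ρg = 1436 × 9.81 / 1000 = 14.08716 kN/m³.
Let θ = 70.4° be the plate's angle to the horizontal; measure y along the incline from where the plane meets the free surface. Vertical depth h = y·sinθ with sinθ = 0.942057.
The centroid of a semicircle lies 4r/(3π) = 0.424413 m from the diameter, here below the top edge, so y_c = 6.94 + 0.424413 = 7.36441 m and h_c = 7.36441 × 0.942057 = 6.93769 m.
A = πr²/2 = π × 1²/2 = 1.5708 m².
Resultant F = γ·h_c·A = 14.08716 × 6.93769 × 1.5708 = 153.518 kN.
I_c = (π/8 − 8/(9π))·r⁴ = 0.109757 × 1⁴ = 0.109757 m⁴.
Centre of pressure: y_p = y_c + I_c/(y_c·A) = 7.36441 + 0.109757/(7.36441 × 1.5708) = 7.36441 + 0.00948797 = 7.3739 m along the plane.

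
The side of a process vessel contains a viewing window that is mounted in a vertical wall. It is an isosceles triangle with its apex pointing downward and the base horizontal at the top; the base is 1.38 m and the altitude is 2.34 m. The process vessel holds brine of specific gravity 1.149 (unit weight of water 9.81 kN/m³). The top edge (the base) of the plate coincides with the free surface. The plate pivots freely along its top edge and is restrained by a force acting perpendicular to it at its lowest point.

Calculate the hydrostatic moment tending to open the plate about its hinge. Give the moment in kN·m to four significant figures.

γ = 1.149 × 9.81 = 11.27169 kN/m³.
With the apex down, the centroid sits h/3 = 2.34/3 = 0.78 m below the base (the top edge), so the centroid depth is h_c = 0.78 m.
A = ½ × 1.38 × 2.34 = 1.6146 m².
Resultant F = γ·h_c·A = 11.27169 × 0.78 × 1.6146 = 14.1954 kN.
I_c = b·h³/36 = 1.38 × 2.34³/36 = 0.491161 m⁴.
Centre of pressure: y_p = y_c + I_c/(y_c·A) = 0.78 + 0.491161/(0.78 × 1.6146) = 0.78 + 0.39 = 1.17 m along the plane.
The resultant acts 0.78 + 0.39 = 1.17 m (along the plate) below the hinge at the top edge, so the moment about the hinge is M = F × 1.17 = 14.1954 × 1.17 = 16.6086 kN·m.

M ≈ 16.61 kN·m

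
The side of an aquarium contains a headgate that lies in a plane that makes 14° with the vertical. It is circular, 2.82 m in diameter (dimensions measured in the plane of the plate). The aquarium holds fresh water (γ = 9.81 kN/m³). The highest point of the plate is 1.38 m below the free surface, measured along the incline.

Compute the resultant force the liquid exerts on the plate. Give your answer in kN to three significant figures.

γ = 9.81 kN/m³.
The plate makes 14° with the vertical, i.e. θ = 90° − 14° = 76° to the horizontal. Measuring y along the incline from the free-surface line, vertical depth h = y·sinθ with sinθ = 0.970296.
The centroid is at the centre, 1.41 m below the top of the plate, so y_c = 1.38 + 1.41 = 2.79 m and h_c = 2.79 × 0.970296 = 2.70713 m.
A = π(1.41)² = 6.2458 m².
Resultant F = γ·h_c·A = 9.81 × 2.70713 × 6.2458 = 165.869 kN.

F ≈ 166 kN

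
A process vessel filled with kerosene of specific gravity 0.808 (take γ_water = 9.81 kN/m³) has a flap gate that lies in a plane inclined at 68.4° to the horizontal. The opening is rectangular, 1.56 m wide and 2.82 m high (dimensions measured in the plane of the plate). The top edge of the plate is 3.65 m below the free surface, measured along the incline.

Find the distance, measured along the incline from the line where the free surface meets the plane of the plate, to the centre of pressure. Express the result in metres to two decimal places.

y_p = 5.19 m

γ = 0.808 × 9.81 = 7.92648 kN/m³.
Let θ = 68.4° be the plate's angle to the horizontal; measure y along the incline from where the plane meets the free surface. Vertical depth h = y·sinθ with sinθ = 0.929776.
The centroid lies 2.82/2 = 1.41 m below the top edge, so y_c = 3.65 + 1.41 = 5.06 m and h_c = 5.06 × 0.929776 = 4.70467 m.
A = 1.56 × 2.82 = 4.3992 m².
Resultant F = γ·h_c·A = 7.92648 × 4.70467 × 4.3992 = 164.053 kN.
I_c = b·h³/12 = 1.56 × 2.82³/12 = 2.91535 m⁴.
Centre of pressure: y_p = y_c + I_c/(y_c·A) = 5.06 + 2.91535/(5.06 × 4.3992) = 5.06 + 0.130968 = 5.19097 m along the plane.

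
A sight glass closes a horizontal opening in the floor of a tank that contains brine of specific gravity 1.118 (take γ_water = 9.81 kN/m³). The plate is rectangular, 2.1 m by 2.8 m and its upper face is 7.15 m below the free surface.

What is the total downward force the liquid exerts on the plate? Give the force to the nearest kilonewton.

F ≈ 461 kN

γ = 1.118 × 9.81 = 10.96758 kN/m³.
The plate is horizontal, so pressure is uniform at p = γ·h = 10.96758 × 7.15 = 78.4182 kN/m².
A = 2.1 × 2.8 = 5.88 m².
F = p·A = 78.4182 × 5.88 = 461.099 kN.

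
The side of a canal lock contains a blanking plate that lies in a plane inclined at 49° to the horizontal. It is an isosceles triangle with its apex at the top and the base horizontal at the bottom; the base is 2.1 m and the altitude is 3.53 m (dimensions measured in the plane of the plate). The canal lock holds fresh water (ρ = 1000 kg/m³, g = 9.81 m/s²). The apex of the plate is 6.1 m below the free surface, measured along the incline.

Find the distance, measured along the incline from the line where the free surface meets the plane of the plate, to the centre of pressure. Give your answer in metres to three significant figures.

y_p = 8.54 m

γ = ρg = 1000 × 9.81 = 9810 N/m³ = 9.81 kN/m³.
Let θ = 49° be the plate's angle to the horizontal; measure y along the incline from where the plane meets the free surface. Vertical depth h = y·sinθ with sinθ = 0.754710.
With the apex up, the centroid sits 2h/3 = 2 × 3.53/3 = 2.35333 m below the apex, so y_c = 6.1 + 2.35333 = 8.45333 m and h_c = 8.45333 × 0.754710 = 6.37981 m.
A = ½ × 2.1 × 3.53 = 3.7065 m².
Resultant F = γ·h_c·A = 9.81 × 6.37981 × 3.7065 = 231.975 kN.
I_c = b·h³/36 = 2.1 × 3.53³/36 = 2.56591 m⁴.
Centre of pressure: y_p = y_c + I_c/(y_c·A) = 8.45333 + 2.56591/(8.45333 × 3.7065) = 8.45333 + 0.0818935 = 8.53522 m along the plane.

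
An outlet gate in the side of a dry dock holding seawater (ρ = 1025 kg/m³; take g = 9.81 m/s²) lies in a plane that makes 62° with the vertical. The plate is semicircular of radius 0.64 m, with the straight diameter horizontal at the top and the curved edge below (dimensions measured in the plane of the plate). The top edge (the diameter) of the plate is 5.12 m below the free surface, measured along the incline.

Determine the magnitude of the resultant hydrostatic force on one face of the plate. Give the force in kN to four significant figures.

F ≈ 16.38 kN

γ = ρg = 1025 × 9.81 / 1000 = 10.05525 kN/m³.
The plate makes 62° with the vertical, i.e. θ = 90° − 62° = 28° to the horizontal. Measuring y along the incline from the free-surface line, vertical depth h = y·sinθ with sinθ = 0.469472.
The centroid of a semicircle lies 4r/(3π) = 0.271624 m from the diameter, here below the top edge, so y_c = 5.12 + 0.271624 = 5.39162 m and h_c = 5.39162 × 0.469472 = 2.53121 m.
A = πr²/2 = π × 0.64²/2 = 0.643398 m².
Resultant F = γ·h_c·A = 10.05525 × 2.53121 × 0.643398 = 16.3757 kN.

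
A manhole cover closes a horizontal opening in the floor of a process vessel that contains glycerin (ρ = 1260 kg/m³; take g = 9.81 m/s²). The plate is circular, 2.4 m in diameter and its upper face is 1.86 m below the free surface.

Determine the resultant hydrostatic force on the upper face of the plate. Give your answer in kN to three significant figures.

γ = ρg = 1260 × 9.81 / 1000 = 12.3606 kN/m³.
The plate is horizontal, so pressure is uniform at p = γ·h = 12.3606 × 1.86 = 22.9907 kN/m².
A = π(1.2)² = 4.52389 m².
F = p·A = 22.9907 × 4.52389 = 104.007 kN.

F ≈ 104 kN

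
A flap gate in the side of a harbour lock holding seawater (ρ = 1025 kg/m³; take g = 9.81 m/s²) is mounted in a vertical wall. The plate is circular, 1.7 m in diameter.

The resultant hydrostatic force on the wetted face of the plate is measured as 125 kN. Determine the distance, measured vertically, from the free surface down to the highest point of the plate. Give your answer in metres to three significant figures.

d_top ≈ 4.63 m

γ = ρg = 1025 × 9.81 / 1000 = 10.05525 kN/m³.
A = π(0.85)² = 2.2698 m².
From F = γ·h_c·A, the centroid depth is h_c = 125/(10.05525 × 2.2698) = 5.47683 m.
The centroid is at the centre, 0.85 m below the top of the plate, so the highest point sits at h_top = 5.47683 − 0.85 = 4.62683 m below the surface.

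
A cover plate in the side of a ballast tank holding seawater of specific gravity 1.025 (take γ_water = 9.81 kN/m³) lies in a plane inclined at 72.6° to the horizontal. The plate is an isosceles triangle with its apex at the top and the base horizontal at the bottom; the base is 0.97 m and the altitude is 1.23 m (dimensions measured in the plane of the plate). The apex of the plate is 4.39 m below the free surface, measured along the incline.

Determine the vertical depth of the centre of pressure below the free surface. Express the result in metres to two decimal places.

h_p = 4.99 m

γ = 1.025 × 9.81 = 10.05525 kN/m³.
Let θ = 72.6° be the plate's angle to the horizontal; measure y along the incline from where the plane meets the free surface. Vertical depth h = y·sinθ with sinθ = 0.954240.
With the apex up, the centroid sits 2h/3 = 2 × 1.23/3 = 0.82 m below the apex, so y_c = 4.39 + 0.82 = 5.21 m and h_c = 5.21 × 0.954240 = 4.97159 m.
A = ½ × 0.97 × 1.23 = 0.59655 m².
Resultant F = γ·h_c·A = 10.05525 × 4.97159 × 0.59655 = 29.8219 kN.
I_c = b·h³/36 = 0.97 × 1.23³/36 = 0.05014 m⁴.
Centre of pressure: y_p = y_c + I_c/(y_c·A) = 5.21 + 0.05014/(5.21 × 0.59655) = 5.21 + 0.0161324 = 5.22613 m along the plane.
Vertically, h_p = y_p·sinθ = 5.22613 × 0.954240 = 4.98698 m.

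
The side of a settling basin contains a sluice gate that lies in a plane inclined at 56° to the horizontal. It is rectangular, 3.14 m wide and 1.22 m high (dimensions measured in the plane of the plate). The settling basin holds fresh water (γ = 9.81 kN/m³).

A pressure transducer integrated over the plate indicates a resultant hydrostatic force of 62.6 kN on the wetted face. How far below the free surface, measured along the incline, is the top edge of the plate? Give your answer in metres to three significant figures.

γ = 9.81 kN/m³.
A = 3.14 × 1.22 = 3.8308 m².
From F = γ·h_c·A, the centroid depth is h_c = 62.6/(9.81 × 3.8308) = 1.66577 m.
Let θ = 56° be the plate's angle to the horizontal; measure y along the incline from where the plane meets the free surface. Vertical depth h = y·sinθ with sinθ = 0.829038.
Along the incline, y_c = h_c/sinθ = 1.66577/0.829038 = 2.00928 m.
The centroid lies 1.22/2 = 0.61 m below the top edge, so the top edge sits at y_top = 2.00928 − 0.61 = 1.39928 m along the incline.

y_top ≈ 1.40 m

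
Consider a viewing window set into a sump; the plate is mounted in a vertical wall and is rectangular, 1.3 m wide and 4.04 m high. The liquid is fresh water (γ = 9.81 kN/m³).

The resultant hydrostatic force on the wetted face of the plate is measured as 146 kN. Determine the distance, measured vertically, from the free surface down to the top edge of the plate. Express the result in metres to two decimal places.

γ = 9.81 kN/m³.
A = 1.3 × 4.04 = 5.252 m².
From F = γ·h_c·A, the centroid depth is h_c = 146/(9.81 × 5.252) = 2.83373 m.
The centroid lies 4.04/2 = 2.02 m below the top edge, so the top edge sits at h_top = 2.83373 − 2.02 = 0.81373 m below the surface.

d_top ≈ 0.81 m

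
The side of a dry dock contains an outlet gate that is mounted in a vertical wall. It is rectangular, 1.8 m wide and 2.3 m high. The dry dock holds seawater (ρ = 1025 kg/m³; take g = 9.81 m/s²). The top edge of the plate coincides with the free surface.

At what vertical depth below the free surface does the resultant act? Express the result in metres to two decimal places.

h_p = 1.53 m

γ = ρg = 1025 × 9.81 / 1000 = 10.05525 kN/m³.
The centroid lies 2.3/2 = 1.15 m below the top edge, so the centroid depth is h_c = 1.15 m.
A = 1.8 × 2.3 = 4.14 m².
Resultant F = γ·h_c·A = 10.05525 × 1.15 × 4.14 = 47.873 kN.
I_c = b·h³/12 = 1.8 × 2.3³/12 = 1.82505 m⁴.
Centre of pressure: y_p = y_c + I_c/(y_c·A) = 1.15 + 1.82505/(1.15 × 4.14) = 1.15 + 0.383333 = 1.53333 m along the plane.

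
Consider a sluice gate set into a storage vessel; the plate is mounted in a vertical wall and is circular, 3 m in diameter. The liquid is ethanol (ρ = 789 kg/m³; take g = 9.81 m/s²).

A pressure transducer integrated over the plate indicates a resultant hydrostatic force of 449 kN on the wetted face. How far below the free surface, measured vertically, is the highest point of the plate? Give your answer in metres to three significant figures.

d_top ≈ 6.71 m

γ = ρg = 789 × 9.81 / 1000 = 7.74009 kN/m³.
A = π(1.5)² = 7.06858 m².
From F = γ·h_c·A, the centroid depth is h_c = 449/(7.74009 × 7.06858) = 8.20669 m.
The centroid is at the centre, 1.5 m below the top of the plate, so the highest point sits at h_top = 8.20669 − 1.5 = 6.70669 m below the surface.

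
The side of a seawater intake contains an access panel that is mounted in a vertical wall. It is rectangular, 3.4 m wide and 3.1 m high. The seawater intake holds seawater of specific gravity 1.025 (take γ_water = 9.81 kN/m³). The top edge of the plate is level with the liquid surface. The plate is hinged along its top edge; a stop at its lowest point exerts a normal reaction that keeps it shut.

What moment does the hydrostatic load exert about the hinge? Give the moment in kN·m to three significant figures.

γ = 1.025 × 9.81 = 10.05525 kN/m³.
The centroid lies 3.1/2 = 1.55 m below the top edge, so the centroid depth is h_c = 1.55 m.
A = 3.4 × 3.1 = 10.54 m².
Resultant F = γ·h_c·A = 10.05525 × 1.55 × 10.54 = 164.273 kN.
I_c = b·h³/12 = 3.4 × 3.1³/12 = 8.44078 m⁴.
Centre of pressure: y_p = y_c + I_c/(y_c·A) = 1.55 + 8.44078/(1.55 × 10.54) = 1.55 + 0.516666 = 2.06667 m along the plane.
The resultant acts 1.55 + 0.516666 = 2.06667 m (along the plate) below the hinge at the top edge, so the moment about the hinge is M = F × 2.06667 = 164.273 × 2.06667 = 339.498 kN·m.

M ≈ 339 kN·m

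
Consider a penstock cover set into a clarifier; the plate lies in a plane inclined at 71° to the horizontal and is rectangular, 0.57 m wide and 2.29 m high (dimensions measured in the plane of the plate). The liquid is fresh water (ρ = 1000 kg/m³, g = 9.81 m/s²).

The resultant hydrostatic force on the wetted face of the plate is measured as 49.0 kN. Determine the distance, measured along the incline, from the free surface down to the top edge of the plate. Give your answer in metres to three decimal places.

γ = ρg = 1000 × 9.81 = 9810 N/m³ = 9.81 kN/m³.
A = 0.57 × 2.29 = 1.3053 m².
From F = γ·h_c·A, the centroid depth is h_c = 49.0/(9.81 × 1.3053) = 3.82663 m.
Let θ = 71° be the plate's angle to the horizontal; measure y along the incline from where the plane meets the free surface. Vertical depth h = y·sinθ with sinθ = 0.945519.
Along the incline, y_c = h_c/sinθ = 3.82663/0.945519 = 4.04712 m.
The centroid lies 2.29/2 = 1.145 m below the top edge, so the top edge sits at y_top = 4.04712 − 1.145 = 2.90212 m along the incline.

y_top ≈ 2.902 m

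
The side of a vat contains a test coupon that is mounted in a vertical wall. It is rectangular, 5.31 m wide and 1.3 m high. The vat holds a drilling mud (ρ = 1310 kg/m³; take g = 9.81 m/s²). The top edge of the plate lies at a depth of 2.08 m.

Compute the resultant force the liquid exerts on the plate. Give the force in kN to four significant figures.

γ = ρg = 1310 × 9.81 / 1000 = 12.8511 kN/m³.
The centroid lies 1.3/2 = 0.65 m below the top edge, so the centroid depth is h_c = 2.08 + 0.65 = 2.73 m.
A = 5.31 × 1.3 = 6.903 m².
Resultant F = γ·h_c·A = 12.8511 × 2.73 × 6.903 = 242.181 kN.

F ≈ 242.2 kN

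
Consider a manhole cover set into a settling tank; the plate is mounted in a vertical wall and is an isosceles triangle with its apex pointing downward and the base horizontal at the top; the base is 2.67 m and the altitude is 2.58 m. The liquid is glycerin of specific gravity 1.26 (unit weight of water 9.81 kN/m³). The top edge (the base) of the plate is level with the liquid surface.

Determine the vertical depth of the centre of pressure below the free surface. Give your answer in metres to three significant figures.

γ = 1.26 × 9.81 = 12.3606 kN/m³.
With the apex down, the centroid sits h/3 = 2.58/3 = 0.86 m below the base (the top edge), so the centroid depth is h_c = 0.86 m.
A = ½ × 2.67 × 2.58 = 3.4443 m².
Resultant F = γ·h_c·A = 12.3606 × 0.86 × 3.4443 = 36.6133 kN.
I_c = b·h³/36 = 2.67 × 2.58³/36 = 1.2737 m⁴.
Centre of pressure: y_p = y_c + I_c/(y_c·A) = 0.86 + 1.2737/(0.86 × 3.4443) = 0.86 + 0.429999 = 1.29 m along the plane.

h_p = 1.29 m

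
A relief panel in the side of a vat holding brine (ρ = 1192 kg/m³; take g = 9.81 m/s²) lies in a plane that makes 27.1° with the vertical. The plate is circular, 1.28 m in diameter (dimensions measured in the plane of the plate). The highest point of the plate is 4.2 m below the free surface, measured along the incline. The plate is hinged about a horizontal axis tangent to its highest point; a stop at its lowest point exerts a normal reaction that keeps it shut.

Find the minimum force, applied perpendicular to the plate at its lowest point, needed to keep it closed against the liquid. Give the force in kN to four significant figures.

γ = ρg = 1192 × 9.81 / 1000 = 11.69352 kN/m³.
The plate makes 27.1° with the vertical, i.e. θ = 90° − 27.1° = 62.9° to the horizontal. Measuring y along the incline from the free-surface line, vertical depth h = y·sinθ with sinθ = 0.890213.
The centroid is at the centre, 0.64 m below the top of the plate, so y_c = 4.2 + 0.64 = 4.84 m and h_c = 4.84 × 0.890213 = 4.30863 m.
A = π(0.64)² = 1.2868 m².
Resultant F = γ·h_c·A = 11.69352 × 4.30863 × 1.2868 = 64.8329 kN.
I_c = πr⁴/4 = π × 0.64⁴/4 = 0.131768 m⁴.
Centre of pressure: y_p = y_c + I_c/(y_c·A) = 4.84 + 0.131768/(4.84 × 1.2868) = 4.84 + 0.021157 = 4.86116 m along the plane.
The resultant acts 0.64 + 0.021157 = 0.661157 m (along the plate) below the hinge at the top edge, so the moment about the hinge is M = F × 0.661157 = 64.8329 × 0.661157 = 42.8647 kN·m.
A normal force at the bottom, 1.28 m from the hinge, must supply this moment: P = 42.8647/1.28 = 33.488 kN.

P ≈ 33.49 kN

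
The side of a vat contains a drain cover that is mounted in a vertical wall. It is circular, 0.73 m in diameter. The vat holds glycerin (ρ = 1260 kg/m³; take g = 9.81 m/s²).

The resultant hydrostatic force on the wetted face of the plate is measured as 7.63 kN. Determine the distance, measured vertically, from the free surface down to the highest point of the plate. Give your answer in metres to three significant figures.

γ = ρg = 1260 × 9.81 / 1000 = 12.3606 kN/m³.
A = π(0.365)² = 0.418539 m².
From F = γ·h_c·A, the centroid depth is h_c = 7.63/(12.3606 × 0.418539) = 1.47485 m.
The centroid is at the centre, 0.365 m below the top of the plate, so the highest point sits at h_top = 1.47485 − 0.365 = 1.10985 m below the surface.

d_top ≈ 1.11 m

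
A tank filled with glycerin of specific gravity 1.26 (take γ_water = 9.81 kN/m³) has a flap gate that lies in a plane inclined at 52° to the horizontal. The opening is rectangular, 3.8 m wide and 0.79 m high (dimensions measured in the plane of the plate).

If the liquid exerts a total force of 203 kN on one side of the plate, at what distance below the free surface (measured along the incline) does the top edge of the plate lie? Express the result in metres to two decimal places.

y_top ≈ 6.55 m

γ = 1.26 × 9.81 = 12.3606 kN/m³.
A = 3.8 × 0.79 = 3.002 m².
From F = γ·h_c·A, the centroid depth is h_c = 203/(12.3606 × 3.002) = 5.47074 m.
Let θ = 52° be the plate's angle to the horizontal; measure y along the incline from where the plane meets the free surface. Vertical depth h = y·sinθ with sinθ = 0.788011.
Along the incline, y_c = h_c/sinθ = 5.47074/0.788011 = 6.94247 m.
The centroid lies 0.79/2 = 0.395 m below the top edge, so the top edge sits at y_top = 6.94247 − 0.395 = 6.54747 m along the incline.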